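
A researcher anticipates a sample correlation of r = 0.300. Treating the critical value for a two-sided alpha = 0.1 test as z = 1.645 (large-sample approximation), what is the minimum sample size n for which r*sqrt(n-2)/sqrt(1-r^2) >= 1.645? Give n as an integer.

30

Need r·√(n−2)/√(1−r²) ≥ 1.645
√(n−2) ≥ 1.645·√(1−0.090000) / 0.300 = 1.645·0.953939 / 0.300 = 5.2308
n−2 ≥ 27.3613  ⇒  n ≥ 29.3613
Smallest integer n = 30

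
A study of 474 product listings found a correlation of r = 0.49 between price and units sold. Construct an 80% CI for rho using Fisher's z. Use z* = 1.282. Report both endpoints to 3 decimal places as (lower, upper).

Fisher z: z_r = atanh(r) = ½·ln((1+0.49)/(1−0.49)) = 0.536060
SE(z) = 1/√(n−3) = 1/√471 = 0.046078
80% ⇒ z* = 1.282; margin = 1.282·0.046078 = 0.059072
CI on z-scale: (0.476988, 0.595132)
Back-transform: tanh(0.476988) = 0.443828, tanh(0.595132) = 0.533577

(0.444, 0.534)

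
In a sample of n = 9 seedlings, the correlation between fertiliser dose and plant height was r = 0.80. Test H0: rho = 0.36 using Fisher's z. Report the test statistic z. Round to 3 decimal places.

1.768

Fisher z: atanh(0.80) = 1.098612, atanh(0.36) = 0.376886
z = (z_r − z_0)·√(n−3) = (1.098612 − 0.376886)·√6 = 0.721726 · 2.449490 = 1.768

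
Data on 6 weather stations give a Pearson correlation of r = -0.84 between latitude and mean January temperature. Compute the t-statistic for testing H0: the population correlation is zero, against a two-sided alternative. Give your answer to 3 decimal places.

t = r·√(n−2) / √(1−r²) with r = -0.84, n = 6
  = -0.84·√4 / √(1 − 0.7056)
  = -0.84·2.000000 / 0.542586
  = -1.680000 / 0.542586 = -3.096

-3.096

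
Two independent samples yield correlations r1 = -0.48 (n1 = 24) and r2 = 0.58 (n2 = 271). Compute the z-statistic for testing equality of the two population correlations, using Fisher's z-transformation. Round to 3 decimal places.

Fisher z-transforms: z1 = atanh(-0.48) = -0.522984, z2 = atanh(0.58) = 0.662463; difference d = -1.185447
Var(d) = 1/21 + 1/268 = 0.0476190 + 0.0037313 = 0.0513503
z = d/√Var(d) = -1.185447 / √0.0513503 = -1.185447 / 0.226606 = -5.231

-5.231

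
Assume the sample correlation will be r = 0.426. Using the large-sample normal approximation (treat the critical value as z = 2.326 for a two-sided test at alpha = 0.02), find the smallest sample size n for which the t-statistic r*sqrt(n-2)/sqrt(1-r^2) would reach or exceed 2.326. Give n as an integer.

27

r√(n−2)/√(1−r²) ≥ 2.326  ⇔  n−2 ≥ (2.326)²·(1−r²)/r²
(1−r²)/r² = (1−0.181476)/0.181476 = 4.5104
n ≥ 2 + 5.410276·4.5104 = 2 + 24.4025 = 26.4025
⌈26.4025⌉ = 27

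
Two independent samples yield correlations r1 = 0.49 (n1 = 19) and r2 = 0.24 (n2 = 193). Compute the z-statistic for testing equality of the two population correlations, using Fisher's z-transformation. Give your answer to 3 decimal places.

z1 = atanh(0.49) = 0.536060,  z2 = atanh(0.24) = 0.244774
SE = √(1/(n1−3) + 1/(n2−3)) = √(1/16 + 1/190) = √(0.0625000 + 0.0052632) = √0.0677632 = 0.260314
z = (z1 − z2)/SE = (0.536060 − 0.244774) / 0.260314 = 0.291286 / 0.260314 = 1.119

1.119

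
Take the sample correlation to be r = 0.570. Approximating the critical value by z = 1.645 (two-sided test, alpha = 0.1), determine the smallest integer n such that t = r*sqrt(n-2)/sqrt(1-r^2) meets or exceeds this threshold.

Need r·√(n−2)/√(1−r²) ≥ 1.645
√(n−2) ≥ 1.645·√(1−0.324900) / 0.570 = 1.645·0.821645 / 0.570 = 2.3712
n−2 ≥ 5.6226  ⇒  n ≥ 7.6226
Smallest integer n = 8

8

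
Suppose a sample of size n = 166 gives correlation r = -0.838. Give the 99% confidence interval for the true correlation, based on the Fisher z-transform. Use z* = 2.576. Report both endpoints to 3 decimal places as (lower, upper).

z_r = atanh(-0.838) = -1.214418;  SE = 1/√(n−3) = 1/√163 = 0.078326
z-limits: -1.214418 ± 2.576·0.078326 = -1.214418 ± 0.201768 = [-1.416186, -1.012650]
ρ-limits: (tanh -1.416186, tanh -1.012650) = (-0.889, -0.767)

(-0.889, -0.767)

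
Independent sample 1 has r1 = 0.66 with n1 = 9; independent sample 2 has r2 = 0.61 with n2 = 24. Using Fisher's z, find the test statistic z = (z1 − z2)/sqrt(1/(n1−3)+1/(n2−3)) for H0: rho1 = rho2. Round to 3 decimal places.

0.181

z1 = atanh(0.66) = 0.792814,  z2 = atanh(0.61) = 0.708921
SE = √(1/(n1−3) + 1/(n2−3)) = √(1/6 + 1/21) = √(0.1666667 + 0.0476190) = √0.2142857 = 0.462910
z = (z1 − z2)/SE = (0.792814 − 0.708921) / 0.462910 = 0.083893 / 0.462910 = 0.181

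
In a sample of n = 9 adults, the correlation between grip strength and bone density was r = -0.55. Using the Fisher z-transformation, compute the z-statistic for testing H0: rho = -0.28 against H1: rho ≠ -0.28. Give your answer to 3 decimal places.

-0.810

z_r = atanh(-0.55) = -0.618381,  z_0 = atanh(-0.28) = -0.287682
SE = 1/√(n−3) = 1/√6 = 0.408248
z = (z_r − z_0)/SE = (-0.618381 − (-0.287682)) / 0.408248 = -0.330699 / 0.408248 = -0.810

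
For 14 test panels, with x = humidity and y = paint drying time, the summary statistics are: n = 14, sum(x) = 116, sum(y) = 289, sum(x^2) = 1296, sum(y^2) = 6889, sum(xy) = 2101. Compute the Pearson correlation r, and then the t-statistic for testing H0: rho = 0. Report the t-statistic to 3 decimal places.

Numerator: nΣxy − (Σx)(Σy) = 14·2101 − (116)(289) = -4110
Denominator: √[(nΣx²−(Σx)²)(nΣy²−(Σy)²)]
  nΣx²−(Σx)² = 14·1296 − 13456 = 4688;  nΣy²−(Σy)² = 14·6889 − 83521 = 12925
  √(4688·12925) = √60592400 = 7784.1120
r = -4110 / 7784.1120 = -0.5280
t = r·√(n−2)/√(1−r²) = -0.5280·√12 / √(1−0.278784) = -1.829046 / 0.849244 = -2.154

-2.154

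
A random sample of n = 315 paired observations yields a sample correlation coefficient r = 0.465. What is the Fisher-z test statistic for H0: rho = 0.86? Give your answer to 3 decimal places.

-13.948

Fisher z: atanh(0.465) = 0.503672, atanh(0.86) = 1.293345
z = (z_r − z_0)·√(n−3) = (0.503672 − 1.293345)·√312 = -0.789673 · 17.663522 = -13.948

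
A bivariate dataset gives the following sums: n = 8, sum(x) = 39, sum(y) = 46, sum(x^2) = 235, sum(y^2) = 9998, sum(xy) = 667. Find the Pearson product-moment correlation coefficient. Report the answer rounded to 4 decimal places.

S_xy = nΣxy − ΣxΣy = 8·667 − 39·46 = 5336 − 1794 = 3542
S_xx = nΣx² − (Σx)² = 8·235 − 39² = 1880 − 1521 = 359
S_yy = nΣy² − (Σy)² = 8·9998 − 46² = 79984 − 2116 = 77868
r = S_xy / √(S_xx·S_yy) = 3542 / √(359·77868) = 3542 / √27954612 = 3542 / 5287.2121 = 0.6699

0.6699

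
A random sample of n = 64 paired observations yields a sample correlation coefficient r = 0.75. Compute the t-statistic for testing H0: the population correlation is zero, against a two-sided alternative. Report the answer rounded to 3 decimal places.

1 − r² = 1 − 0.5625 = 0.4375;  √(1−r²) = 0.661438
√(n−2) = √62 = 7.874008
t = r·√(n−2)/√(1−r²) = 0.75 · 7.874008 / 0.661438 = 8.928

8.928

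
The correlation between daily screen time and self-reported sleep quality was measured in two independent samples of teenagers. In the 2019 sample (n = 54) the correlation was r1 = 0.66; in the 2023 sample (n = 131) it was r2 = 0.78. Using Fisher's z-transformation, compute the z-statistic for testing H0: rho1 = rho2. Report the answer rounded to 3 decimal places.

Fisher z-transforms: z1 = atanh(0.66) = 0.792814, z2 = atanh(0.78) = 1.045371; difference d = -0.252557
Var(d) = 1/51 + 1/128 = 0.0196078 + 0.0078125 = 0.0274203
z = d/√Var(d) = -0.252557 / √0.0274203 = -0.252557 / 0.165591 = -1.525

-1.525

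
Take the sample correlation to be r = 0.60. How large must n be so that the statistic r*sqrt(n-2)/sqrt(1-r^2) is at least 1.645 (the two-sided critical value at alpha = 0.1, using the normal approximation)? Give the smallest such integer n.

7

r√(n−2)/√(1−r²) ≥ 1.645  ⇔  n−2 ≥ (1.645)²·(1−r²)/r²
(1−r²)/r² = (1−0.3600)/0.3600 = 1.7778
n ≥ 2 + 2.706025·1.7778 = 2 + 4.8108 = 6.8108
⌈6.8108⌉ = 7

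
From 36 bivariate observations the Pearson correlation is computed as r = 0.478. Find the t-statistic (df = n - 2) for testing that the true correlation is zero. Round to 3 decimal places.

t = r·√(n−2) / √(1−r²) with r = 0.478, n = 36
  = 0.478·√34 / √(1 − 0.228484)
  = 0.478·5.830952 / 0.878360
  = 2.787195 / 0.878360 = 3.173

3.173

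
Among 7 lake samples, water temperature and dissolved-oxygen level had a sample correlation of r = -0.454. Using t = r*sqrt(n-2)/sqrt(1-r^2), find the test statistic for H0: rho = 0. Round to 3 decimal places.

-1.139

t = r·√(n−2) / √(1−r²) with r = -0.454, n = 7
  = -0.454·√5 / √(1 − 0.206116)
  = -0.454·2.236068 / 0.891002
  = -1.015175 / 0.891002 = -1.139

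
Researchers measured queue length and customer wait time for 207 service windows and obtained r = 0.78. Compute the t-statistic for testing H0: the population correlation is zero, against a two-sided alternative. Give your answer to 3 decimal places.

17.846

1 − r² = 1 − 0.6084 = 0.3916;  √(1−r²) = 0.625780
√(n−2) = √205 = 14.317821
t = r·√(n−2)/√(1−r²) = 0.78 · 14.317821 / 0.625780 = 17.846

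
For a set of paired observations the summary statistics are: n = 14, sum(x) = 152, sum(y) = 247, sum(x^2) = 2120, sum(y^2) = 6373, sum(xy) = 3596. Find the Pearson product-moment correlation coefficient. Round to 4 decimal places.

0.9397

Numerator: nΣxy − (Σx)(Σy) = 14·3596 − (152)(247) = 12800
Denominator: √[(nΣx²−(Σx)²)(nΣy²−(Σy)²)]
  nΣx²−(Σx)² = 14·2120 − 23104 = 6576;  nΣy²−(Σy)² = 14·6373 − 61009 = 28213
  √(6576·28213) = √185528688 = 13620.8916
r = 12800 / 13620.8916 = 0.9397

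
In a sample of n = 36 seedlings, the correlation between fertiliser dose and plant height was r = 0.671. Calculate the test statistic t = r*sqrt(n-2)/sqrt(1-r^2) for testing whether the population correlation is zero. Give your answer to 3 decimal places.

1 − r² = 1 − 0.450241 = 0.549759;  √(1−r²) = 0.741457
√(n−2) = √34 = 5.830952
t = r·√(n−2)/√(1−r²) = 0.671 · 5.830952 / 0.741457 = 5.277

5.277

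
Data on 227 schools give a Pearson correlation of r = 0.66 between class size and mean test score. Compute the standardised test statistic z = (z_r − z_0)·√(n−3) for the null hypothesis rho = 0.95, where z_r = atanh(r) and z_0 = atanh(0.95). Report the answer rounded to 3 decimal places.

Fisher z: atanh(0.66) = 0.792814, atanh(0.95) = 1.831781
z = (z_r − z_0)·√(n−3) = (0.792814 − 1.831781)·√224 = -1.038967 · 14.966630 = -15.550

-15.550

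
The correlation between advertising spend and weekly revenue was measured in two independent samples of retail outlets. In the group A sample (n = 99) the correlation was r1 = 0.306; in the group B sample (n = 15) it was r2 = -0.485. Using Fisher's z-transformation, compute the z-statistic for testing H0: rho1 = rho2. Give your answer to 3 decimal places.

2.762

Fisher z-transforms: z1 = atanh(0.306) = 0.316126, z2 = atanh(-0.485) = -0.529502; difference d = 0.845628
Var(d) = 1/96 + 1/12 = 0.0104167 + 0.0833333 = 0.0937500
z = d/√Var(d) = 0.845628 / √0.0937500 = 0.845628 / 0.306186 = 2.762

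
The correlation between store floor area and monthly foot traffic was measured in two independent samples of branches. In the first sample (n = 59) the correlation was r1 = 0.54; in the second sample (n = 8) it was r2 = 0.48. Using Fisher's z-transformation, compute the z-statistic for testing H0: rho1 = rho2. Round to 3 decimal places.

z1 = atanh(0.54) = 0.604156,  z2 = atanh(0.48) = 0.522984
SE = √(1/(n1−3) + 1/(n2−3)) = √(1/56 + 1/5) = √(0.0178571 + 0.2000000) = √0.2178571 = 0.466752
z = (z1 − z2)/SE = (0.604156 − 0.522984) / 0.466752 = 0.081172 / 0.466752 = 0.174

0.174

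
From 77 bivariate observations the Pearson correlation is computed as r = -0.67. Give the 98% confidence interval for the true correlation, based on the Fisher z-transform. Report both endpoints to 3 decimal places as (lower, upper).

Fisher z: z_r = atanh(r) = ½·ln((1+(-0.67))/(1−(-0.67))) = -0.810743
SE(z) = 1/√(n−3) = 1/√74 = 0.116248
98% ⇒ z* = 2.326; margin = 2.326·0.116248 = 0.270393
CI on z-scale: (-1.081136, -0.540350)
Back-transform: tanh(-1.081136) = -0.793620, tanh(-0.540350) = -0.493253

(-0.794, -0.493)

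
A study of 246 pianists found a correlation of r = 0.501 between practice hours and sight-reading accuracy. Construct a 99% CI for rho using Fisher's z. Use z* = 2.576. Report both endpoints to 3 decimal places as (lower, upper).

(0.367, 0.614)

Fisher z: z_r = atanh(r) = ½·ln((1+0.501)/(1−0.501)) = 0.550640
SE(z) = 1/√(n−3) = 1/√243 = 0.064150
99% ⇒ z* = 2.576; margin = 2.576·0.064150 = 0.165250
CI on z-scale: (0.385390, 0.715890)
Back-transform: tanh(0.385390) = 0.367379, tanh(0.715890) = 0.614357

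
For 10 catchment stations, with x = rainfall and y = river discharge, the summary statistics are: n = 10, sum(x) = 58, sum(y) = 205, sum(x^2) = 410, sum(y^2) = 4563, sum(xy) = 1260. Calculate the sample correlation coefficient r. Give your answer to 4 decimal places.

0.4359

Numerator: nΣxy − (Σx)(Σy) = 10·1260 − (58)(205) = 710
Denominator: √[(nΣx²−(Σx)²)(nΣy²−(Σy)²)]
  nΣx²−(Σx)² = 10·410 − 3364 = 736;  nΣy²−(Σy)² = 10·4563 − 42025 = 3605
  √(736·3605) = √2653280 = 1628.8892
r = 710 / 1628.8892 = 0.4359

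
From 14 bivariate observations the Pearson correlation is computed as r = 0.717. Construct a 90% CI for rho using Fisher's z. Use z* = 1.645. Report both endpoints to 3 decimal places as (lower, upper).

Fisher z: z_r = atanh(r) = ½·ln((1+0.717)/(1−0.717)) = 0.901443
SE(z) = 1/√(n−3) = 1/√11 = 0.301511
90% ⇒ z* = 1.645; margin = 1.645·0.301511 = 0.495986
CI on z-scale: (0.405457, 1.397429)
Back-transform: tanh(0.405457) = 0.384608, tanh(1.397429) = 0.884795

(0.385, 0.885)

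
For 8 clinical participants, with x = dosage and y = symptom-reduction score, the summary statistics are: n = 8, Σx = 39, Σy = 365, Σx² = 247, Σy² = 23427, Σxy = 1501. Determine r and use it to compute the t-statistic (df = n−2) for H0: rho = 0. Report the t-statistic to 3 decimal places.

-1.229

S_xy = nΣxy − ΣxΣy = 8·1501 − 39·365 = 12008 − 14235 = -2227
S_xx = nΣx² − (Σx)² = 8·247 − 39² = 1976 − 1521 = 455
S_yy = nΣy² − (Σy)² = 8·23427 − 365² = 187416 − 133225 = 54191
r = S_xy / √(S_xx·S_yy) = -2227 / √(455·54191) = -2227 / √24656905 = -2227 / 4965.5720 = -0.4485
t = r·√(n−2)/√(1−r²) = -0.4485·√6 / √(1−0.201152) = -1.098596 / 0.893783 = -1.229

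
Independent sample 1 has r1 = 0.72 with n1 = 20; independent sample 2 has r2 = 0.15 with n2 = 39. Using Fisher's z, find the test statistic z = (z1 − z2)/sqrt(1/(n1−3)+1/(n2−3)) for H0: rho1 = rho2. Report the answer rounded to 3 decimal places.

Fisher z-transforms: z1 = atanh(0.72) = 0.907645, z2 = atanh(0.15) = 0.151140; difference d = 0.756505
Var(d) = 1/17 + 1/36 = 0.0588235 + 0.0277778 = 0.0866013
z = d/√Var(d) = 0.756505 / √0.0866013 = 0.756505 / 0.294281 = 2.571

2.571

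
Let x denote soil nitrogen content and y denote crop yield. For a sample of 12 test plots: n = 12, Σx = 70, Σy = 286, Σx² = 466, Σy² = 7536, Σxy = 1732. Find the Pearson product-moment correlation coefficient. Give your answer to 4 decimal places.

0.3125

Numerator: nΣxy − (Σx)(Σy) = 12·1732 − (70)(286) = 764
Denominator: √[(nΣx²−(Σx)²)(nΣy²−(Σy)²)]
  nΣx²−(Σx)² = 12·466 − 4900 = 692;  nΣy²−(Σy)² = 12·7536 − 81796 = 8636
  √(692·8636) = √5976112 = 2444.6088
r = 764 / 2444.6088 = 0.3125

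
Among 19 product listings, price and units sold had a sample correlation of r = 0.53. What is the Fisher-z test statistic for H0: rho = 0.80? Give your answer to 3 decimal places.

Fisher z: atanh(0.53) = 0.590145, atanh(0.80) = 1.098612
z = (z_r − z_0)·√(n−3) = (0.590145 − 1.098612)·√16 = -0.508467 · 4.000000 = -2.034

-2.034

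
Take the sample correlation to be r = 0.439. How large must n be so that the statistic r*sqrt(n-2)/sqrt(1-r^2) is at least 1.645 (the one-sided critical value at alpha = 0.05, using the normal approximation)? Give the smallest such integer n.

14

r√(n−2)/√(1−r²) ≥ 1.645  ⇔  n−2 ≥ (1.645)²·(1−r²)/r²
(1−r²)/r² = (1−0.192721)/0.192721 = 4.1888
n ≥ 2 + 2.706025·4.1888 = 2 + 11.3350 = 13.3350
⌈13.3350⌉ = 14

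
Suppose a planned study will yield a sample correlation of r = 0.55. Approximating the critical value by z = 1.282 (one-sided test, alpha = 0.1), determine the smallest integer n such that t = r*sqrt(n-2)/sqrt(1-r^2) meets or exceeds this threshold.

6

Need r·√(n−2)/√(1−r²) ≥ 1.282
√(n−2) ≥ 1.282·√(1−0.3025) / 0.55 = 1.282·0.835165 / 0.55 = 1.9467
n−2 ≥ 3.7896  ⇒  n ≥ 5.7896
Smallest integer n = 6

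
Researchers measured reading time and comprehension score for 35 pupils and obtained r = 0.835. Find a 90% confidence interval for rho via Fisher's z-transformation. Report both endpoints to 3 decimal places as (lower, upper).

(0.723, 0.904)

Fisher z: z_r = atanh(r) = ½·ln((1+0.835)/(1−0.835)) = 1.204427
SE(z) = 1/√(n−3) = 1/√32 = 0.176777
90% ⇒ z* = 1.645; margin = 1.645·0.176777 = 0.290798
CI on z-scale: (0.913629, 1.495225)
Back-transform: tanh(0.913629) = 0.722870, tanh(1.495225) = 0.904282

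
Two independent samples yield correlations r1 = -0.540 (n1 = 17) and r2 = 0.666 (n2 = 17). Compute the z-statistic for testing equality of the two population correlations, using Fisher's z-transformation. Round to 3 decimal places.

z1 = atanh(-0.540) = -0.604156,  z2 = atanh(0.666) = 0.803520
SE = √(1/(n1−3) + 1/(n2−3)) = √(1/14 + 1/14) = √(0.0714286 + 0.0714286) = √0.1428572 = 0.377965
z = (z1 − z2)/SE = (-0.604156 − 0.803520) / 0.377965 = -1.407676 / 0.377965 = -3.724

-3.724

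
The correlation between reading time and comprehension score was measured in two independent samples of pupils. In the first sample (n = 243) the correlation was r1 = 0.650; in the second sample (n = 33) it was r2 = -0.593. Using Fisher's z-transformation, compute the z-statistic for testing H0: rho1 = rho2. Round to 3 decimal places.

7.527

Fisher z-transforms: z1 = atanh(0.650) = 0.775299, z2 = atanh(-0.593) = -0.682281; difference d = 1.457580
Var(d) = 1/240 + 1/30 = 0.0041667 + 0.0333333 = 0.0375000
z = d/√Var(d) = 1.457580 / √0.0375000 = 1.457580 / 0.193649 = 7.527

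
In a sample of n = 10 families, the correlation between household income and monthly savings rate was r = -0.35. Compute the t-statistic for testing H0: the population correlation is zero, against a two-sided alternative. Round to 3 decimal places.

1 − r² = 1 − 0.1225 = 0.8775;  √(1−r²) = 0.936750
√(n−2) = √8 = 2.828427
t = r·√(n−2)/√(1−r²) = -0.35 · 2.828427 / 0.936750 = -1.057

-1.057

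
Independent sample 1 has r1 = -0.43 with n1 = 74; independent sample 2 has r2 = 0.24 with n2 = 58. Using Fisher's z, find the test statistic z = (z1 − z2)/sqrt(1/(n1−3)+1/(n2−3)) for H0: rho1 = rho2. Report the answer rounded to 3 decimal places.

-3.923

z1 = atanh(-0.43) = -0.459897,  z2 = atanh(0.24) = 0.244774
SE = √(1/(n1−3) + 1/(n2−3)) = √(1/71 + 1/55) = √(0.0140845 + 0.0181818) = √0.0322663 = 0.179628
z = (z1 − z2)/SE = (-0.459897 − 0.244774) / 0.179628 = -0.704671 / 0.179628 = -3.923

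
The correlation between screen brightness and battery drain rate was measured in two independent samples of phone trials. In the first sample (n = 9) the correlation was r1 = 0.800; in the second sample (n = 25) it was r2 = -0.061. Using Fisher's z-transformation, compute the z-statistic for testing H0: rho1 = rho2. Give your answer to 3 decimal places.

Fisher z-transforms: z1 = atanh(0.800) = 1.098612, z2 = atanh(-0.061) = -0.061076; difference d = 1.159688
Var(d) = 1/6 + 1/22 = 0.1666667 + 0.0454545 = 0.2121212
z = d/√Var(d) = 1.159688 / √0.2121212 = 1.159688 / 0.460566 = 2.518

2.518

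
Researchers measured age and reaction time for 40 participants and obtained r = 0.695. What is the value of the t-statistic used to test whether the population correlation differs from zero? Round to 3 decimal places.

5.959

t = r·√(n−2) / √(1−r²) with r = 0.695, n = 40
  = 0.695·√38 / √(1 − 0.483025)
  = 0.695·6.164414 / 0.719010
  = 4.284268 / 0.719010 = 5.959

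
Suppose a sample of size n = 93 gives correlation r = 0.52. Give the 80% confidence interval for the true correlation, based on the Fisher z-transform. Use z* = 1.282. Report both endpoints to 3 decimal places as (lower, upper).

Fisher z: z_r = atanh(r) = ½·ln((1+0.52)/(1−0.52)) = 0.576340
SE(z) = 1/√(n−3) = 1/√90 = 0.105409
80% ⇒ z* = 1.282; margin = 1.282·0.105409 = 0.135134
CI on z-scale: (0.441206, 0.711474)
Back-transform: tanh(0.441206) = 0.414644, tanh(0.711474) = 0.611600

(0.415, 0.612)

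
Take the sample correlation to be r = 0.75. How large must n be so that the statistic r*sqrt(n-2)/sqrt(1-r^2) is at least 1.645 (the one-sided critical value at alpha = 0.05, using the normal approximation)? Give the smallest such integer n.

r√(n−2)/√(1−r²) ≥ 1.645  ⇔  n−2 ≥ (1.645)²·(1−r²)/r²
(1−r²)/r² = (1−0.5625)/0.5625 = 0.7778
n ≥ 2 + 2.706025·0.7778 = 2 + 2.1047 = 4.1047
⌈4.1047⌉ = 5

5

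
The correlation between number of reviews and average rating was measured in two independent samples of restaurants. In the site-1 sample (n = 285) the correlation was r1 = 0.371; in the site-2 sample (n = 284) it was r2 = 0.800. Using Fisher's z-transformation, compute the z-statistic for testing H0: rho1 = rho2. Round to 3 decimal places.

-8.412

z1 = atanh(0.371) = 0.389582,  z2 = atanh(0.800) = 1.098612
SE = √(1/(n1−3) + 1/(n2−3)) = √(1/282 + 1/281) = √(0.0035461 + 0.0035587) = √0.0071048 = 0.084290
z = (z1 − z2)/SE = (0.389582 − 1.098612) / 0.084290 = -0.709030 / 0.084290 = -8.412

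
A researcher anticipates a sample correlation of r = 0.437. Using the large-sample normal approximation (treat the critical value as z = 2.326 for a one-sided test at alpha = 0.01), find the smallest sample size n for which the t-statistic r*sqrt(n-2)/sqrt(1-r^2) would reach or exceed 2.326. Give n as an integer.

25

Need r·√(n−2)/√(1−r²) ≥ 2.326
√(n−2) ≥ 2.326·√(1−0.190969) / 0.437 = 2.326·0.899462 / 0.437 = 4.7875
n−2 ≥ 22.9202  ⇒  n ≥ 24.9202
Smallest integer n = 25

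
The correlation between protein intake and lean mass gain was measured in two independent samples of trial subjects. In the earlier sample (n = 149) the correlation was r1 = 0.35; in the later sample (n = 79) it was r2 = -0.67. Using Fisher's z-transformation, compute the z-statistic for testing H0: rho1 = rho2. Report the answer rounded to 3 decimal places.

8.315

z1 = atanh(0.35) = 0.365444,  z2 = atanh(-0.67) = -0.810743
SE = √(1/(n1−3) + 1/(n2−3)) = √(1/146 + 1/76) = √(0.0068493 + 0.0131579) = √0.0200072 = 0.141447
z = (z1 − z2)/SE = (0.365444 − (-0.810743)) / 0.141447 = 1.176187 / 0.141447 = 8.315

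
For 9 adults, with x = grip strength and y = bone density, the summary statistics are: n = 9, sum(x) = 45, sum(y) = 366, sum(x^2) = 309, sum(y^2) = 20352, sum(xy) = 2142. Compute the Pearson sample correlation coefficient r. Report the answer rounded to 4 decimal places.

0.4604

Numerator: nΣxy − (Σx)(Σy) = 9·2142 − (45)(366) = 2808
Denominator: √[(nΣx²−(Σx)²)(nΣy²−(Σy)²)]
  nΣx²−(Σx)² = 9·309 − 2025 = 756;  nΣy²−(Σy)² = 9·20352 − 133956 = 49212
  √(756·49212) = √37204272 = 6099.5305
r = 2808 / 6099.5305 = 0.4604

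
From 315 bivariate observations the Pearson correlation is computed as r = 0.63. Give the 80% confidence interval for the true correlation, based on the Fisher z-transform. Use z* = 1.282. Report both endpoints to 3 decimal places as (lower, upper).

Fisher z: z_r = atanh(r) = ½·ln((1+0.63)/(1−0.63)) = 0.741416
SE(z) = 1/√(n−3) = 1/√312 = 0.056614
80% ⇒ z* = 1.282; margin = 1.282·0.056614 = 0.072579
CI on z-scale: (0.668837, 0.813995)
Back-transform: tanh(0.668837) = 0.584214, tanh(0.813995) = 0.671788

(0.584, 0.672)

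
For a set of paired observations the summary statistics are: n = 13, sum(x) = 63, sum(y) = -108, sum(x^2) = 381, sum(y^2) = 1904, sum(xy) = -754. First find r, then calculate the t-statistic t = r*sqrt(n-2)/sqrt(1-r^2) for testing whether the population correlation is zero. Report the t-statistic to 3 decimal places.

-5.041

S_xy = nΣxy − ΣxΣy = 13·(-754) − 63·(-108) = -9802 − (-6804) = -2998
S_xx = nΣx² − (Σx)² = 13·381 − 63² = 4953 − 3969 = 984
S_yy = nΣy² − (Σy)² = 13·1904 − (-108)² = 24752 − 11664 = 13088
r = S_xy / √(S_xx·S_yy) = -2998 / √(984·13088) = -2998 / √12878592 = -2998 / 3588.6755 = -0.8354
t = r·√(n−2)/√(1−r²) = -0.8354·√11 / √(1−0.697893) = -2.770708 / 0.549643 = -5.041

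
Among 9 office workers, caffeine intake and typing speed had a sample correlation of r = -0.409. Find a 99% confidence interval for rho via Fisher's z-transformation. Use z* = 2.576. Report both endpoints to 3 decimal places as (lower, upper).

Fisher z: z_r = atanh(r) = ½·ln((1+(-0.409))/(1−(-0.409))) = -0.434410
SE(z) = 1/√(n−3) = 1/√6 = 0.408248
99% ⇒ z* = 2.576; margin = 2.576·0.408248 = 1.051647
CI on z-scale: (-1.486057, 0.617237)
Back-transform: tanh(-1.486057) = -0.902597, tanh(0.617237) = 0.549201

(-0.903, 0.549)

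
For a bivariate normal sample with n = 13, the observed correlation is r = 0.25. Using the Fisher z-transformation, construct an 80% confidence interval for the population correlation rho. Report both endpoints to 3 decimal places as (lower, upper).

Fisher z: z_r = atanh(r) = ½·ln((1+0.25)/(1−0.25)) = 0.255413
SE(z) = 1/√(n−3) = 1/√10 = 0.316228
80% ⇒ z* = 1.282; margin = 1.282·0.316228 = 0.405404
CI on z-scale: (-0.149991, 0.660817)
Back-transform: tanh(-0.149991) = -0.148876, tanh(0.660817) = 0.578907

(-0.149, 0.579)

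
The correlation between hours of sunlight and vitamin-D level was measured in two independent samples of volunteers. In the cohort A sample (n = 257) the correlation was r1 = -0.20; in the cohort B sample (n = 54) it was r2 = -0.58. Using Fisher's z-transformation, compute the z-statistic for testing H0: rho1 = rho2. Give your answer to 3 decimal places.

z1 = atanh(-0.20) = -0.202733,  z2 = atanh(-0.58) = -0.662463
SE = √(1/(n1−3) + 1/(n2−3)) = √(1/254 + 1/51) = √(0.0039370 + 0.0196078) = √0.0235448 = 0.153443
z = (z1 − z2)/SE = (-0.202733 − (-0.662463)) / 0.153443 = 0.459730 / 0.153443 = 2.996

2.996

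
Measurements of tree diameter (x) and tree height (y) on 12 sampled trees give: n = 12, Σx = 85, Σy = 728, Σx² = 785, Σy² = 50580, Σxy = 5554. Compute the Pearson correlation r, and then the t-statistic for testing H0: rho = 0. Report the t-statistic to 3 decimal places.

S_xy = nΣxy − ΣxΣy = 12·5554 − 85·728 = 66648 − 61880 = 4768
S_xx = nΣx² − (Σx)² = 12·785 − 85² = 9420 − 7225 = 2195
S_yy = nΣy² − (Σy)² = 12·50580 − 728² = 606960 − 529984 = 76976
r = S_xy / √(S_xx·S_yy) = 4768 / √(2195·76976) = 4768 / √168962320 = 4768 / 12998.5507 = 0.3668
t = r·√(n−2)/√(1−r²) = 0.3668·√10 / √(1−0.134542) = 1.159923 / 0.930300 = 1.247

1.247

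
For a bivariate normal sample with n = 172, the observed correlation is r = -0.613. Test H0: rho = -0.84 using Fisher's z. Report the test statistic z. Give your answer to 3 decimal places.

Fisher z: atanh(-0.613) = -0.713713, atanh(-0.84) = -1.221174
z = (z_r − z_0)·√(n−3) = (-0.713713 − (-1.221174))·√169 = 0.507461 · 13.000000 = 6.597

6.597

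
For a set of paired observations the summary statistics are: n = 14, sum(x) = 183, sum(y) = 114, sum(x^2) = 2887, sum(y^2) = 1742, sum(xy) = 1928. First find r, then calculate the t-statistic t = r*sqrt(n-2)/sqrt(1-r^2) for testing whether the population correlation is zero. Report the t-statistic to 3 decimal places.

3.302

S_xy = nΣxy − ΣxΣy = 14·1928 − 183·114 = 26992 − 20862 = 6130
S_xx = nΣx² − (Σx)² = 14·2887 − 183² = 40418 − 33489 = 6929
S_yy = nΣy² − (Σy)² = 14·1742 − 114² = 24388 − 12996 = 11392
r = S_xy / √(S_xx·S_yy) = 6130 / √(6929·11392) = 6130 / √78935168 = 6130 / 8884.5466 = 0.6900
t = r·√(n−2)/√(1−r²) = 0.6900·√12 / √(1−0.476100) = 2.390230 / 0.723809 = 3.302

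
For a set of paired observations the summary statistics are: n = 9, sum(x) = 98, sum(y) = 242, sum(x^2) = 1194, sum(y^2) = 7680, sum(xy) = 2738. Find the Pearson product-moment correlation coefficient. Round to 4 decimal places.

S_xy = nΣxy − ΣxΣy = 9·2738 − 98·242 = 24642 − 23716 = 926
S_xx = nΣx² − (Σx)² = 9·1194 − 98² = 10746 − 9604 = 1142
S_yy = nΣy² − (Σy)² = 9·7680 − 242² = 69120 − 58564 = 10556
r = S_xy / √(S_xx·S_yy) = 926 / √(1142·10556) = 926 / √12054952 = 926 / 3472.0242 = 0.2667

0.2667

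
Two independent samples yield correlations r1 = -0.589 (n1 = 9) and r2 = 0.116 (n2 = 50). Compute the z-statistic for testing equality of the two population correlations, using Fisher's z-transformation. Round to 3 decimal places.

-1.828

z1 = atanh(-0.589) = -0.676133,  z2 = atanh(0.116) = 0.116525
SE = √(1/(n1−3) + 1/(n2−3)) = √(1/6 + 1/47) = √(0.1666667 + 0.0212766) = √0.1879433 = 0.433524
z = (z1 − z2)/SE = (-0.676133 − 0.116525) / 0.433524 = -0.792658 / 0.433524 = -1.828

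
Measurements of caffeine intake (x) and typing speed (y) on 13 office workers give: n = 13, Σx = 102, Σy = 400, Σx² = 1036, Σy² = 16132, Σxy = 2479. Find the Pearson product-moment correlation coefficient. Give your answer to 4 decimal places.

Numerator: nΣxy − (Σx)(Σy) = 13·2479 − (102)(400) = -8573
Denominator: √[(nΣx²−(Σx)²)(nΣy²−(Σy)²)]
  nΣx²−(Σx)² = 13·1036 − 10404 = 3064;  nΣy²−(Σy)² = 13·16132 − 160000 = 49716
  √(3064·49716) = √152329824 = 12342.1969
r = -8573 / 12342.1969 = -0.6946

-0.6946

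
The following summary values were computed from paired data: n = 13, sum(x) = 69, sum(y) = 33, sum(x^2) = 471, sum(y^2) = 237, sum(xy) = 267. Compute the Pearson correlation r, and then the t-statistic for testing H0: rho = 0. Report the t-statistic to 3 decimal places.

3.490

Numerator: nΣxy − (Σx)(Σy) = 13·267 − (69)(33) = 1194
Denominator: √[(nΣx²−(Σx)²)(nΣy²−(Σy)²)]
  nΣx²−(Σx)² = 13·471 − 4761 = 1362;  nΣy²−(Σy)² = 13·237 − 1089 = 1992
  √(1362·1992) = √2713104 = 1647.1503
r = 1194 / 1647.1503 = 0.7249
t = r·√(n−2)/√(1−r²) = 0.7249·√11 / √(1−0.525480) = 2.404221 / 0.688854 = 3.490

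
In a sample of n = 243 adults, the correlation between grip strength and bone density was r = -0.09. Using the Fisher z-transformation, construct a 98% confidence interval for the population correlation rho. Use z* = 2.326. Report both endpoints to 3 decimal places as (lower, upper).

z_r = atanh(-0.09) = -0.090244;  SE = 1/√(n−3) = 1/√240 = 0.064550
z-limits: -0.090244 ± 2.326·0.064550 = -0.090244 ± 0.150143 = [-0.240387, 0.059899]
ρ-limits: (tanh -0.240387, tanh 0.059899) = (-0.236, 0.060)

(-0.236, 0.060)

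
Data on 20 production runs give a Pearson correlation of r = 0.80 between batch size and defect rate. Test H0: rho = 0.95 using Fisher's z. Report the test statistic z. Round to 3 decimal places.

-3.023

z_r = atanh(0.80) = 1.098612,  z_0 = atanh(0.95) = 1.831781
SE = 1/√(n−3) = 1/√17 = 0.242536
z = (z_r − z_0)/SE = (1.098612 − 1.831781) / 0.242536 = -0.733169 / 0.242536 = -3.023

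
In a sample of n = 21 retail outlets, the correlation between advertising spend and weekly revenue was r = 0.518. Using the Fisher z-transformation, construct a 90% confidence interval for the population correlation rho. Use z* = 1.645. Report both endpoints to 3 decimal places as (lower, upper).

Fisher z: z_r = atanh(r) = ½·ln((1+0.518)/(1−0.518)) = 0.573602
SE(z) = 1/√(n−3) = 1/√18 = 0.235702
90% ⇒ z* = 1.645; margin = 1.645·0.235702 = 0.387730
CI on z-scale: (0.185872, 0.961332)
Back-transform: tanh(0.185872) = 0.183761, tanh(0.961332) = 0.744870

(0.184, 0.745)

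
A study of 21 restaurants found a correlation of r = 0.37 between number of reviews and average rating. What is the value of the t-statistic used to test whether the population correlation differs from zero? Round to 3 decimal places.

1.736

1 − r² = 1 − 0.1369 = 0.8631;  √(1−r²) = 0.929032
√(n−2) = √19 = 4.358899
t = r·√(n−2)/√(1−r²) = 0.37 · 4.358899 / 0.929032 = 1.736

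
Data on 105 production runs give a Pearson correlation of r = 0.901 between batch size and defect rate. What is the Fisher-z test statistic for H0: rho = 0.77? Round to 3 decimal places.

4.617

Fisher z: atanh(0.901) = 1.477508, atanh(0.77) = 1.020328
z = (z_r − z_0)·√(n−3) = (1.477508 − 1.020328)·√102 = 0.457180 · 10.099505 = 4.617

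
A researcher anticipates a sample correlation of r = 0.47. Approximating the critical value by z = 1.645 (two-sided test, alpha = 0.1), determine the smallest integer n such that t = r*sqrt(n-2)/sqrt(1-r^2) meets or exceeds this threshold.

12

r√(n−2)/√(1−r²) ≥ 1.645  ⇔  n−2 ≥ (1.645)²·(1−r²)/r²
(1−r²)/r² = (1−0.2209)/0.2209 = 3.5269
n ≥ 2 + 2.706025·3.5269 = 2 + 9.5439 = 11.5439
⌈11.5439⌉ = 12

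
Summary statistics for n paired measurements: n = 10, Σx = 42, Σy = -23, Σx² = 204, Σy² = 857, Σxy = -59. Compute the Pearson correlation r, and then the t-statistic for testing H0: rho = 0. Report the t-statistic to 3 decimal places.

S_xy = nΣxy − ΣxΣy = 10·(-59) − 42·(-23) = -590 − (-966) = 376
S_xx = nΣx² − (Σx)² = 10·204 − 42² = 2040 − 1764 = 276
S_yy = nΣy² − (Σy)² = 10·857 − (-23)² = 8570 − 529 = 8041
r = S_xy / √(S_xx·S_yy) = 376 / √(276·8041) = 376 / √2219316 = 376 / 1489.7369 = 0.2524
t = r·√(n−2)/√(1−r²) = 0.2524·√8 / √(1−0.063706) = 0.713895 / 0.967623 = 0.738

0.738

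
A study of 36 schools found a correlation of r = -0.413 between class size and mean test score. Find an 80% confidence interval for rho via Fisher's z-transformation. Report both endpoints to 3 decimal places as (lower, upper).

z_r = atanh(-0.413) = -0.439223;  SE = 1/√(n−3) = 1/√33 = 0.174078
z-limits: -0.439223 ± 1.282·0.174078 = -0.439223 ± 0.223168 = [-0.662391, -0.216055]
ρ-limits: (tanh -0.662391, tanh -0.216055) = (-0.580, -0.213)

(-0.580, -0.213)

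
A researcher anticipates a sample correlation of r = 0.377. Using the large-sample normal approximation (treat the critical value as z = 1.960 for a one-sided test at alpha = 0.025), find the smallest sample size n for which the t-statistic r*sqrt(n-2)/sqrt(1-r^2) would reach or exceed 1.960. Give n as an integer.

Need r·√(n−2)/√(1−r²) ≥ 1.960
√(n−2) ≥ 1.960·√(1−0.142129) / 0.377 = 1.960·0.926213 / 0.377 = 4.8153
n−2 ≥ 23.1871  ⇒  n ≥ 25.1871
Smallest integer n = 26

26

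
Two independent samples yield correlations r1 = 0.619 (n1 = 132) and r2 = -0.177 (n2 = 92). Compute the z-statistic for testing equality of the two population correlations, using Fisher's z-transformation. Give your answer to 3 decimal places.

6.548

z1 = atanh(0.619) = 0.723382,  z2 = atanh(-0.177) = -0.178884
SE = √(1/(n1−3) + 1/(n2−3)) = √(1/129 + 1/89) = √(0.0077519 + 0.0112360) = √0.0189879 = 0.137797
z = (z1 − z2)/SE = (0.723382 − (-0.178884)) / 0.137797 = 0.902266 / 0.137797 = 6.548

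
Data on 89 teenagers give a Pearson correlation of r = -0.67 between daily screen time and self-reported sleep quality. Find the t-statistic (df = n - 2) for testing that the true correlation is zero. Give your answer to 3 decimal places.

1 − r² = 1 − 0.4489 = 0.5511;  √(1−r²) = 0.742361
√(n−2) = √87 = 9.327379
t = r·√(n−2)/√(1−r²) = -0.67 · 9.327379 / 0.742361 = -8.418

-8.418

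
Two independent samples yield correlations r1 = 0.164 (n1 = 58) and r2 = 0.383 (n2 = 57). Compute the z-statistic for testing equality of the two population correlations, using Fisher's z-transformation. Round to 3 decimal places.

-1.243

Fisher z-transforms: z1 = atanh(0.164) = 0.165495, z2 = atanh(0.383) = 0.403571; difference d = -0.238076
Var(d) = 1/55 + 1/54 = 0.0181818 + 0.0185185 = 0.0367003
z = d/√Var(d) = -0.238076 / √0.0367003 = -0.238076 / 0.191573 = -1.243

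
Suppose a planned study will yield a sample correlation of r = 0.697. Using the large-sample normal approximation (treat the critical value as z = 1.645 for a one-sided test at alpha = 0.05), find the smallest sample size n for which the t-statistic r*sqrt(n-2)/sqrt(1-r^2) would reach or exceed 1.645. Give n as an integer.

r√(n−2)/√(1−r²) ≥ 1.645  ⇔  n−2 ≥ (1.645)²·(1−r²)/r²
(1−r²)/r² = (1−0.485809)/0.485809 = 1.0584
n ≥ 2 + 2.706025·1.0584 = 2 + 2.8641 = 4.8641
⌈4.8641⌉ = 5

5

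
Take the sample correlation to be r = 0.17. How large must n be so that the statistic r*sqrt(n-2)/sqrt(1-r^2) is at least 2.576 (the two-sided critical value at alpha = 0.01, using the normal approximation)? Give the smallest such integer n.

225

Need r·√(n−2)/√(1−r²) ≥ 2.576
√(n−2) ≥ 2.576·√(1−0.0289) / 0.17 = 2.576·0.985444 / 0.17 = 14.9324
n−2 ≥ 222.9766  ⇒  n ≥ 224.9766
Smallest integer n = 225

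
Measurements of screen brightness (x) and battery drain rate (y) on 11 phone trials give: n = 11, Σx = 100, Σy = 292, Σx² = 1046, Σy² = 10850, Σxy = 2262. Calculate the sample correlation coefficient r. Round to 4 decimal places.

Numerator: nΣxy − (Σx)(Σy) = 11·2262 − (100)(292) = -4318
Denominator: √[(nΣx²−(Σx)²)(nΣy²−(Σy)²)]
  nΣx²−(Σx)² = 11·1046 − 10000 = 1506;  nΣy²−(Σy)² = 11·10850 − 85264 = 34086
  √(1506·34086) = √51333516 = 7164.7412
r = -4318 / 7164.7412 = -0.6027

-0.6027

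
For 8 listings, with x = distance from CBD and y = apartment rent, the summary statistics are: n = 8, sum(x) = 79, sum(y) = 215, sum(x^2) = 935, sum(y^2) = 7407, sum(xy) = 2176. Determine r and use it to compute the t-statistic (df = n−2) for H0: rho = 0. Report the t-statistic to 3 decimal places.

0.259

S_xy = nΣxy − ΣxΣy = 8·2176 − 79·215 = 17408 − 16985 = 423
S_xx = nΣx² − (Σx)² = 8·935 − 79² = 7480 − 6241 = 1239
S_yy = nΣy² − (Σy)² = 8·7407 − 215² = 59256 − 46225 = 13031
r = S_xy / √(S_xx·S_yy) = 423 / √(1239·13031) = 423 / √16145409 = 423 / 4018.1350 = 0.1053
t = r·√(n−2)/√(1−r²) = 0.1053·√6 / √(1−0.011088) = 0.257931 / 0.994441 = 0.259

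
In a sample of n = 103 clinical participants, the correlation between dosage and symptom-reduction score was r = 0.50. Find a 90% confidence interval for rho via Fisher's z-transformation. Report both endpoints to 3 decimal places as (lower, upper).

(0.367, 0.613)

Fisher z: z_r = atanh(r) = ½·ln((1+0.50)/(1−0.50)) = 0.549306
SE(z) = 1/√(n−3) = 1/√100 = 0.100000
90% ⇒ z* = 1.645; margin = 1.645·0.100000 = 0.164500
CI on z-scale: (0.384806, 0.713806)
Back-transform: tanh(0.384806) = 0.366874, tanh(0.713806) = 0.613058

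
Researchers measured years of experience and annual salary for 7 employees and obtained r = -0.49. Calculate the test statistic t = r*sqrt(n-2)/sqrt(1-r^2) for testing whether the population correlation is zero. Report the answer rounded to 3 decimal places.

t = r·√(n−2) / √(1−r²) with r = -0.49, n = 7
  = -0.49·√5 / √(1 − 0.2401)
  = -0.49·2.236068 / 0.871722
  = -1.095673 / 0.871722 = -1.257

-1.257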